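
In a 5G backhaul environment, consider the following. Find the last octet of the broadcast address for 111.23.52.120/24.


Given: IP = 111.23.52.120, prefix = /24
Host bits = 32 - 24 = 8
Network last octet = 120 AND mask = 0
Host part size = 2^8 - 1 = 255
Broadcast last octet = 0 OR 255 = 255

255


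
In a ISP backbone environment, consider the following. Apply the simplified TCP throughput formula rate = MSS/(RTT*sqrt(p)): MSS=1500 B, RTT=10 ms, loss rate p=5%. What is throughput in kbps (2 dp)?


Given: MSS = 1500 bytes, RTT = 10 ms, loss = 5%
RTT in seconds = 10 / 1000 = 0.01
Loss rate = 5% = 0.05
sqrt(loss) = sqrt(0.05) = 0.223606797750
Throughput (bytes/s) = 1500 / (0.01 * 0.223606797750) = 670820.3932
Throughput (kbps) = 670820.3932 * 8 / 1000 = 5366.563146 -> 5366.56 kbps (2 dp)

5366.56


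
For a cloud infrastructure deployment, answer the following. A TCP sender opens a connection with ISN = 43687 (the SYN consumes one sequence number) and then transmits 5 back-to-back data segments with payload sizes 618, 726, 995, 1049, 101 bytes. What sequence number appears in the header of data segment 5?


The SYN occupies sequence number ISN = 43687, so the first data byte is ISN + 1 = 43688.
SEQ of data segment i = (ISN + 1) + sum of payload sizes of segments 1..i-1.
Segment 1: SEQ = 43688, payload = 618 bytes
Segment 2: SEQ = 44306, payload = 726 bytes
Segment 3: SEQ = 45032, payload = 995 bytes
Segment 4: SEQ = 46027, payload = 1049 bytes
Segment 5: SEQ = 47076, payload = 101 bytes
SEQ of segment 5 = 43688 + 618 + 726 + 995 + 1049 = 47076

47076


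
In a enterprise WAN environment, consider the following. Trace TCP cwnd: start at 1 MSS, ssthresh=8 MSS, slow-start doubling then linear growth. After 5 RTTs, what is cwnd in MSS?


RTT 0: cwnd = 1 MSS (initial)
RTT 1: cwnd = 2 MSS (slow start, doubled)
RTT 2: cwnd = 4 MSS (slow start, doubled)
RTT 3: cwnd = 8 MSS (slow start, doubled)
RTT 4: cwnd = 9 MSS (congestion avoidance, +1)
RTT 5: cwnd = 10 MSS (congestion avoidance, +1)

10


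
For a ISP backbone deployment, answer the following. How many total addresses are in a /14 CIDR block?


Given: CIDR prefix /14
Host bits = 32 - 14 = 18
Total addresses = 2^18 = 262144

262144


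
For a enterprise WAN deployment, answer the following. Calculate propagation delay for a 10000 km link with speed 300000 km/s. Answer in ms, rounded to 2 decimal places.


Given: distance = 10000 km, speed = 300000 km/s
Delay = distance / speed = 10000 / 300000 seconds
Delay in ms = 10000 * 1000 / 300000
Delay = 33.3333 ms
Rounded to 2 dp = 33.33 ms

33.33


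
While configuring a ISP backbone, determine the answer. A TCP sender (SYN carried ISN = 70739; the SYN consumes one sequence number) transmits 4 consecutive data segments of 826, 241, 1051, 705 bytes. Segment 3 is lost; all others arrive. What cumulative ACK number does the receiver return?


SYN uses sequence number 70739; first data byte = ISN + 1 = 70740.
Segment 1: SEQ = 70740, len = 826 B, covers [70740, 71565]
Segment 2: SEQ = 71566, len = 241 B, covers [71566, 71806]
Segment 3: SEQ = 71807, len = 1051 B, covers [71807, 72857] [LOST]
Segment 4: SEQ = 72858, len = 705 B, covers [72858, 73562]
In-order data received: bytes [70740, 71806] (segments 1..2).
Segment 3 missing -> gap begins at byte 71807; later segments buffered out of order.
Cumulative ACK = next expected in-order byte = 70740 + 826 + 241 = 71807

71807


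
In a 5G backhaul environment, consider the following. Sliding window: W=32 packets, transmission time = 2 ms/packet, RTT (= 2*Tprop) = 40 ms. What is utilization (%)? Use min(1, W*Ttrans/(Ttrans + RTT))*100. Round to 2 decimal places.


Given: W = 32, Ttrans = 2 ms, RTT = 40 ms (= 2 * Tprop, Tprop = 20 ms)
Cycle time = Ttrans + RTT = 2 + 40 = 42 ms (first packet sent until its ACK returns)
W * Ttrans = 32 * 2 = 64 ms of sending per cycle
W * Ttrans / (Ttrans + RTT) = 64 / 42 = 1.523810
U = min(1, 1.523810) = 1.000000
U% = 100.00%

100.00


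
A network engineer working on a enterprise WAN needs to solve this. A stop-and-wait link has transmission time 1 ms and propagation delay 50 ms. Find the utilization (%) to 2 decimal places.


Given: Ttrans = 1 ms, Tprop = 50 ms
RTT = 2 * Tprop = 2 * 50 = 100 ms
U = Ttrans / (Ttrans + RTT)
U = 1 / (1 + 100)
U = 1 / 101 = 0.009901
U% = 0.99%

0.99


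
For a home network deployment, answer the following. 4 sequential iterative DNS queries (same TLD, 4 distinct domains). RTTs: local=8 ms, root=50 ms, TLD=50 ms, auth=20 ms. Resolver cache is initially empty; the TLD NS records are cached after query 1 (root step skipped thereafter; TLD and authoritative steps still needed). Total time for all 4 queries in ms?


Lookup 1 (cold cache): local + root + TLD + auth = 8 + 50 + 50 + 20 = 128 ms
Lookups 2..4 (TLD NS cached -> skip root; new domain -> still ask TLD and auth): local + TLD + auth = 8 + 50 + 20 = 78 ms each
Remaining 3 lookups: 3 * 78 = 234 ms
Total = 128 + 234 = 362 ms

362


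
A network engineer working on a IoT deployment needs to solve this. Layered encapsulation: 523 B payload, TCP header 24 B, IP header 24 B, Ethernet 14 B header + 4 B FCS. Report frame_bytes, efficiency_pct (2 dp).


TCP segment = 523 + 24 = 547 B
IP packet = 547 + 24 = 571 B
Ethernet frame = 571 + 14 + 4 = 589 B
Efficiency = app / frame = 523 / 589 = 0.887946 = 88.7946% -> 88.79% (2 dp)

589, 88.79


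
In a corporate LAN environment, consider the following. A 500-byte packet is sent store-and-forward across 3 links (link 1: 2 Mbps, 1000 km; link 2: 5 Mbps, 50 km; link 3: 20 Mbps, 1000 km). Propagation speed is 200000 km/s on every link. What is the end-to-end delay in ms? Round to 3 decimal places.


Packet = 500 bytes = 4000 bits. Store-and-forward: sum (t_trans + t_prop) per link.
Link 1: t_trans = 4000/(2*10^6) s = 2.0000 ms; t_prop = 1000/200000 s = 5.0000 ms; subtotal = 7.0000 ms
Link 2: t_trans = 4000/(5*10^6) s = 0.8000 ms; t_prop = 50/200000 s = 0.2500 ms; subtotal = 1.0500 ms
Link 3: t_trans = 4000/(20*10^6) s = 0.2000 ms; t_prop = 1000/200000 s = 5.0000 ms; subtotal = 5.2000 ms
End-to-end = 7.0000 + 1.0500 + 5.2000 = 13.2500 ms -> 13.250 ms (3 dp)

13.250


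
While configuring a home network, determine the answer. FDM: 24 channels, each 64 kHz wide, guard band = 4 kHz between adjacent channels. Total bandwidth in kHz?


Given: 24 channels, 64 kHz each, guard = 4 kHz
Channel bandwidth = 24 * 64 = 1536 kHz
Guard bands = 23 gaps * 4 kHz = 92 kHz
Total = 1536 + 92 = 1628 kHz

1628


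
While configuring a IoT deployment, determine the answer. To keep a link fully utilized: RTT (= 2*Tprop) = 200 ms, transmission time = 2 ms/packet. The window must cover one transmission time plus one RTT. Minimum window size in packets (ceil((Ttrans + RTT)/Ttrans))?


Given: Ttrans = 2 ms, RTT = 200 ms (= 2 * Tprop, Tprop = 100 ms)
Time until first ACK returns = Ttrans + RTT = 2 + 200 = 202 ms
Need W * Ttrans >= Ttrans + RTT  ->  W >= (Ttrans + RTT) / Ttrans
(Ttrans + RTT) / Ttrans = 202 / 2 = 101
W_min = ceil(101) = 101

101


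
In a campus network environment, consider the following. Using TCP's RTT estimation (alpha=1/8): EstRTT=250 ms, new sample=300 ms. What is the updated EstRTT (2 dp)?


Given: EstRTT = 250 ms, SampleRTT = 300 ms, alpha = 1/8
New EstRTT = (1 - alpha) * EstRTT + alpha * SampleRTT
(7/8) * 250 = 218.75
(1/8) * 300 = 37.5
New EstRTT = 218.75 + 37.5 = 256.25 ms -> 256.25 ms (2 dp)

256.25


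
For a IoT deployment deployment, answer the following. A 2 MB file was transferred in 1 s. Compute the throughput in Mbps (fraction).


Given: file = 2 MB, time = 1 s
File in Mb = 2 * 8 = 16 Mb
Throughput = 16 / 1 Mbps
Throughput = 16 Mbps

16


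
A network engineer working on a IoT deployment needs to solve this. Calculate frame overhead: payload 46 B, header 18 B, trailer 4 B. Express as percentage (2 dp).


Given: payload = 46 B, header = 18 B, trailer = 4 B
Overhead bytes = header + trailer = 18 + 4 = 22
Total frame = payload + overhead = 46 + 22 = 68
Overhead % = 22 / 68 * 100 = 32.3529% -> 32.35% (2 dp)

32.35


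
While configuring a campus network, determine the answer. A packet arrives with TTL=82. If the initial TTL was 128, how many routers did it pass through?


Given: initial TTL = 128, received TTL = 82
Hops = initial TTL - received TTL
Hops = 128 - 82 = 46

46


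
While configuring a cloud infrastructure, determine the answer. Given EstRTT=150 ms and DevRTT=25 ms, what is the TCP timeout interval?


Given: EstRTT = 150 ms, DevRTT = 25 ms
Timeout = EstRTT + 4 * DevRTT
4 * DevRTT = 4 * 25 = 100
Timeout = 150 + 100 = 250 ms

250


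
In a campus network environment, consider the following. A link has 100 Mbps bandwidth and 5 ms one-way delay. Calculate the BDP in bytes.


Given: bandwidth = 100 Mbps, delay = 5 ms
BDP in bits = 100 * 10^6 * 5 / 1000
BDP in bits = 500000
BDP in bytes = 500000 / 8 = 62500

62500


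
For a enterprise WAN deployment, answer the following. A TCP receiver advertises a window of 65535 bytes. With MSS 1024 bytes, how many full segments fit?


Given: RWND = 65535 bytes, MSS = 1024 bytes
Full segments = floor(RWND / MSS)
Full segments = floor(65535 / 1024)
Full segments = floor(63.999) = 63

63


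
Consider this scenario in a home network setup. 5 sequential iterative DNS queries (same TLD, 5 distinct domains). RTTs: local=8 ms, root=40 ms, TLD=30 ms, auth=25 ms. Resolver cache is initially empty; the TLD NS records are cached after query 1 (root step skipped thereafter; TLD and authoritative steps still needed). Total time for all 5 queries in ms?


Lookup 1 (cold cache): local + root + TLD + auth = 8 + 40 + 30 + 25 = 103 ms
Lookups 2..5 (TLD NS cached -> skip root; new domain -> still ask TLD and auth): local + TLD + auth = 8 + 30 + 25 = 63 ms each
Remaining 4 lookups: 4 * 63 = 252 ms
Total = 103 + 252 = 355 ms

355


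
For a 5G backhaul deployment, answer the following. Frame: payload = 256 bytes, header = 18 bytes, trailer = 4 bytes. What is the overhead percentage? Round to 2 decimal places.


Given: payload = 256 B, header = 18 B, trailer = 4 B
Overhead bytes = header + trailer = 18 + 4 = 22
Total frame = payload + overhead = 256 + 22 = 278
Overhead % = 22 / 278 * 100 = 7.9137% -> 7.91% (2 dp)

7.91


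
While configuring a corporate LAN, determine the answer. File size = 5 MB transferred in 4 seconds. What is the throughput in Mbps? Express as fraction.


Given: file = 5 MB, time = 4 s
File in Mb = 5 * 8 = 40 Mb
Throughput = 40 / 4 Mbps
Throughput = 10 Mbps

10


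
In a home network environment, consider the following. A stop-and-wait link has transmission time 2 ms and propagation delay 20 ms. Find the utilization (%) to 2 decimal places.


Given: Ttrans = 2 ms, Tprop = 20 ms
RTT = 2 * Tprop = 2 * 20 = 40 ms
U = Ttrans / (Ttrans + RTT)
U = 2 / (2 + 40)
U = 2 / 42 = 0.047619
U% = 4.76%

4.76


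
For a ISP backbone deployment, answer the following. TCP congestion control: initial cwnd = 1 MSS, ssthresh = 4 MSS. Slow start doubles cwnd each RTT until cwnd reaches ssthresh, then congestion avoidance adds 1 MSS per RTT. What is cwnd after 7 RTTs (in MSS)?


RTT 0: cwnd = 1 MSS (initial)
RTT 1: cwnd = 2 MSS (slow start, doubled)
RTT 2: cwnd = 4 MSS (slow start, doubled)
RTT 3: cwnd = 5 MSS (congestion avoidance, +1)
RTT 4: cwnd = 6 MSS (congestion avoidance, +1)
RTT 5: cwnd = 7 MSS (congestion avoidance, +1)
RTT 6: cwnd = 8 MSS (congestion avoidance, +1)
RTT 7: cwnd = 9 MSS (congestion avoidance, +1)

9


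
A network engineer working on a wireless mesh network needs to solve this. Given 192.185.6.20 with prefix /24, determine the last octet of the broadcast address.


Given: IP = 192.185.6.20, prefix = /24
Host bits = 32 - 24 = 8
Network last octet = 20 AND mask = 0
Host part size = 2^8 - 1 = 255
Broadcast last octet = 0 OR 255 = 255

255


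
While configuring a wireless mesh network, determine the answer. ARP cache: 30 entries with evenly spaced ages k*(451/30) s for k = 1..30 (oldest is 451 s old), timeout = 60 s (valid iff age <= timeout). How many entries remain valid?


Ages are k * 451/30 s for k = 1..30 (spacing = 15.0333 s).
Entry k is valid iff k * 451/30 <= 60 iff k <= 30 * 60 / 451 = 3.9911
n_valid = floor(3.9911) = 3
(n_stale = 30 - 3 = 27)

3


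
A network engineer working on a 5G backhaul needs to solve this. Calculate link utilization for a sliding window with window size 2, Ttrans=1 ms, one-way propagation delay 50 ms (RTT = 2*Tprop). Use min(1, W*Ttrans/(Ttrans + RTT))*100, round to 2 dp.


Given: W = 2, Ttrans = 1 ms, RTT = 100 ms (= 2 * Tprop, Tprop = 50 ms)
Cycle time = Ttrans + RTT = 1 + 100 = 101 ms (first packet sent until its ACK returns)
W * Ttrans = 2 * 1 = 2 ms of sending per cycle
W * Ttrans / (Ttrans + RTT) = 2 / 101 = 0.019802
U = min(1, 0.019802) = 0.019802
U% = 1.98%

1.98


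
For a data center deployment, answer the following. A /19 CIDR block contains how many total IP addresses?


Given: CIDR prefix /19
Host bits = 32 - 19 = 13
Total addresses = 2^13 = 8192

8192


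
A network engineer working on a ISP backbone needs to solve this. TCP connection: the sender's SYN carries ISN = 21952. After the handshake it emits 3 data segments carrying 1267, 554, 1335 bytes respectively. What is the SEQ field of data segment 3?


The SYN occupies sequence number ISN = 21952, so the first data byte is ISN + 1 = 21953.
SEQ of data segment i = (ISN + 1) + sum of payload sizes of segments 1..i-1.
Segment 1: SEQ = 21953, payload = 1267 bytes
Segment 2: SEQ = 23220, payload = 554 bytes
Segment 3: SEQ = 23774, payload = 1335 bytes
SEQ of segment 3 = 21953 + 1267 + 554 = 23774

23774


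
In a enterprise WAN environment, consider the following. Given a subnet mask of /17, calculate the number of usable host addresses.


Given: subnet mask /17
Host bits = 32 - 17 = 15
Total addresses = 2^15 = 32768
Usable hosts = 32768 - 2 (network + broadcast) = 32766

32766


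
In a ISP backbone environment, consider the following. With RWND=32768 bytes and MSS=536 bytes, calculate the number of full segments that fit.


Given: RWND = 32768 bytes, MSS = 536 bytes
Full segments = floor(RWND / MSS)
Full segments = floor(32768 / 536)
Full segments = floor(61.1343) = 61

61


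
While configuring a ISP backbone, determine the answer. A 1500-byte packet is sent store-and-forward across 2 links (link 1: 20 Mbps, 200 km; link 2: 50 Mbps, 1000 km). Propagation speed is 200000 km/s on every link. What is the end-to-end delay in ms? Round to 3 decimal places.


Packet = 1500 bytes = 12000 bits. Store-and-forward: sum (t_trans + t_prop) per link.
Link 1: t_trans = 12000/(20*10^6) s = 0.6000 ms; t_prop = 200/200000 s = 1.0000 ms; subtotal = 1.6000 ms
Link 2: t_trans = 12000/(50*10^6) s = 0.2400 ms; t_prop = 1000/200000 s = 5.0000 ms; subtotal = 5.2400 ms
End-to-end = 1.6000 + 5.2400 = 6.8400 ms -> 6.840 ms (3 dp)

6.840


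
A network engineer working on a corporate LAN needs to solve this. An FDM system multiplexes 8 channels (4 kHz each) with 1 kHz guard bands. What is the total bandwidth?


Given: 8 channels, 4 kHz each, guard = 1 kHz
Channel bandwidth = 8 * 4 = 32 kHz
Guard bands = 7 gaps * 1 kHz = 7 kHz
Total = 32 + 7 = 39 kHz

39


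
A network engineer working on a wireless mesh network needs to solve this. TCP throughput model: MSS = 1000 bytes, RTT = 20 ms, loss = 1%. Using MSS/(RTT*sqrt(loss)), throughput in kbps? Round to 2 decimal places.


Given: MSS = 1000 bytes, RTT = 20 ms, loss = 1%
RTT in seconds = 20 / 1000 = 0.02
Loss rate = 1% = 0.01
sqrt(loss) = sqrt(0.01) = 0.1
Throughput (bytes/s) = 1000 / (0.02 * 0.1) = 500000.0000
Throughput (kbps) = 500000.0000 * 8 / 1000 = 4000.000000 -> 4000.00 kbps (2 dp)

4000.00


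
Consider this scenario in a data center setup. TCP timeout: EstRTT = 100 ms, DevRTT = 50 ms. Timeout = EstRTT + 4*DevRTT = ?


Given: EstRTT = 100 ms, DevRTT = 50 ms
Timeout = EstRTT + 4 * DevRTT
4 * DevRTT = 4 * 50 = 200
Timeout = 100 + 200 = 300 ms

300


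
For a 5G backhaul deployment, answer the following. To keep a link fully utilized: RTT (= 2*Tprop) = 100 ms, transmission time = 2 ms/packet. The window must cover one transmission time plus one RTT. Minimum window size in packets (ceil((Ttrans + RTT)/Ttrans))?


Given: Ttrans = 2 ms, RTT = 100 ms (= 2 * Tprop, Tprop = 50 ms)
Time until first ACK returns = Ttrans + RTT = 2 + 100 = 102 ms
Need W * Ttrans >= Ttrans + RTT  ->  W >= (Ttrans + RTT) / Ttrans
(Ttrans + RTT) / Ttrans = 102 / 2 = 51
W_min = ceil(51) = 51

51


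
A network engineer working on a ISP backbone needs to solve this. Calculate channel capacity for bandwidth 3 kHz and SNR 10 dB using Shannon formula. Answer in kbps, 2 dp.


Given: B = 3 kHz, SNR = 10 dB
SNR linear = 10^(10/10) = 10
1 + SNR = 11
log2(11) = 3.4594316186
C = 3 * 1000 * 3.4594316186 = 10378.2949 bps
C = 10.378295 kbps -> 10.38 kbps (2 dp)

10.38


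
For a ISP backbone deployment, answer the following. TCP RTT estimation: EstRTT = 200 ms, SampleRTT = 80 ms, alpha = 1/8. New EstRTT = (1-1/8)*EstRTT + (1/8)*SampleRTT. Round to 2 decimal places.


Given: EstRTT = 200 ms, SampleRTT = 80 ms, alpha = 1/8
New EstRTT = (1 - alpha) * EstRTT + alpha * SampleRTT
(7/8) * 200 = 175
(1/8) * 80 = 10
New EstRTT = 175 + 10 = 185 ms -> 185.00 ms (2 dp)

185.00


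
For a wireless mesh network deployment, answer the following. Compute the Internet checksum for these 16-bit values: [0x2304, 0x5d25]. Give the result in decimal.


Given words: [0x2304, 0x5d25]
Step 1: Sum all words
Raw sum = 8964 + 23845 = 32809
One's complement = ~32809 & 0xFFFF = 32726

32726


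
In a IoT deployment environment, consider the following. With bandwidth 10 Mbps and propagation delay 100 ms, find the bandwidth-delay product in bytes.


Given: bandwidth = 10 Mbps, delay = 100 ms
BDP in bits = 10 * 10^6 * 100 / 1000
BDP in bits = 1000000
BDP in bytes = 1000000 / 8 = 125000

125000


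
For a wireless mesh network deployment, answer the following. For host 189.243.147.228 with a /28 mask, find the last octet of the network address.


Given: IP = 189.243.147.228, prefix = /28
Subnet mask = 255.255.255.240
Last octet of IP: 228
Last octet of mask: 240
Network last octet = 228 AND 240 = 224

224


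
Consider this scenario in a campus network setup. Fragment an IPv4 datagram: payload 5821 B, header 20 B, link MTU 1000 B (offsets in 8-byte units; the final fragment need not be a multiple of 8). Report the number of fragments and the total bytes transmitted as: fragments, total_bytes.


Max data per non-final fragment = floor((MTU - header)/8)*8 = floor((1000 - 20)/8)*8 = floor(980/8)*8 = 976 B
Final fragment needs no 8-byte alignment: it can carry up to MTU - header = 980 B
Non-final fragments needed = ceil((payload - 980) / 976) = ceil(4841/976) = ceil(4.9600) = 5
Number of fragments = 5 + 1 = 6
Fragment sizes (data): 5 * 976 B + 941 B (last, 941 <= 980 OK)
Total bytes sent = payload + n_frags * header = 5821 + 6*20 = 5821 + 120 = 5941 B

6, 5941


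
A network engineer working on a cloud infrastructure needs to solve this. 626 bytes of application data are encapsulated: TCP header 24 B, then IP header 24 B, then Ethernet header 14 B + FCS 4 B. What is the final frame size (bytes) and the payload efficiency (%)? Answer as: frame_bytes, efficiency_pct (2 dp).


TCP segment = 626 + 24 = 650 B
IP packet = 650 + 24 = 674 B
Ethernet frame = 674 + 14 + 4 = 692 B
Efficiency = app / frame = 626 / 692 = 0.904624 = 90.4624% -> 90.46% (2 dp)

692, 90.46


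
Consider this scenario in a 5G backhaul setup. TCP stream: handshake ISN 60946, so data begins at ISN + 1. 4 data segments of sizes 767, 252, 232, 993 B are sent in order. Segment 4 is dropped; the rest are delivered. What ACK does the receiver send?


SYN uses sequence number 60946; first data byte = ISN + 1 = 60947.
Segment 1: SEQ = 60947, len = 767 B, covers [60947, 61713]
Segment 2: SEQ = 61714, len = 252 B, covers [61714, 61965]
Segment 3: SEQ = 61966, len = 232 B, covers [61966, 62197]
Segment 4: SEQ = 62198, len = 993 B, covers [62198, 63190] [LOST]
In-order data received: bytes [60947, 62197] (segments 1..3).
Segment 4 missing -> gap begins at byte 62198.
Cumulative ACK = next expected in-order byte = 60947 + 767 + 252 + 232 = 62198

62198


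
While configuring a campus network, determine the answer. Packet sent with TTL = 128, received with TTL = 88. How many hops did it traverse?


Given: initial TTL = 128, received TTL = 88
Hops = initial TTL - received TTL
Hops = 128 - 88 = 40

40


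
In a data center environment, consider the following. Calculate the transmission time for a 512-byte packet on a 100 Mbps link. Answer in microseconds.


Given: packet = 512 bytes, bandwidth = 100 Mbps
Packet in bits = 512 * 8 = 4096 bits
Bandwidth = 100 * 10^6 = 100000000 bps
Time = 4096 / 100000000 seconds
Time in us = 4096 * 10^6 / 100000000 = 40.96

40.96


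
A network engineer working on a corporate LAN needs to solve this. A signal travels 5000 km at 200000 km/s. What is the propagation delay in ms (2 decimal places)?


Given: distance = 5000 km, speed = 200000 km/s
Delay = distance / speed = 5000 / 200000 seconds
Delay in ms = 5000 * 1000 / 200000
Delay = 25.0000 ms
Rounded to 2 dp = 25.00 ms

25.00


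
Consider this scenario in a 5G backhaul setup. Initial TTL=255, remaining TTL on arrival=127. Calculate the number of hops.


Given: initial TTL = 255, received TTL = 127
Hops = initial TTL - received TTL
Hops = 255 - 127 = 128

128


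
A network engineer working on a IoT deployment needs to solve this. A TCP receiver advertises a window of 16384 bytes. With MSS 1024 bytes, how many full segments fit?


Given: RWND = 16384 bytes, MSS = 1024 bytes
Full segments = floor(RWND / MSS)
Full segments = floor(16384 / 1024)
Full segments = floor(16.0) = 16

16


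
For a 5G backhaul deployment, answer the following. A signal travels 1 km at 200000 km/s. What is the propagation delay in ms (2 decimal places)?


Given: distance = 1 km, speed = 200000 km/s
Delay = distance / speed = 1 / 200000 seconds
Delay in ms = 1 * 1000 / 200000
Delay = 0.0050 ms
Rounded to 2 dp = 0.01 ms

0.01


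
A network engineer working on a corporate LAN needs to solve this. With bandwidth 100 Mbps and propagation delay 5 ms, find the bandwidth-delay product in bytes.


Given: bandwidth = 100 Mbps, delay = 5 ms
BDP in bits = 100 * 10^6 * 5 / 1000
BDP in bits = 500000
BDP in bytes = 500000 / 8 = 62500

62500


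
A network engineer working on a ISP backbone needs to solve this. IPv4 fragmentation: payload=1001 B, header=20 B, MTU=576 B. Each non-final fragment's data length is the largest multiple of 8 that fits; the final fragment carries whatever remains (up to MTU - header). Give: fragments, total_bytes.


Max data per non-final fragment = floor((MTU - header)/8)*8 = floor((576 - 20)/8)*8 = floor(556/8)*8 = 552 B
Final fragment needs no 8-byte alignment: it can carry up to MTU - header = 556 B
Non-final fragments needed = ceil((payload - 556) / 552) = ceil(445/552) = ceil(0.8062) = 1
Number of fragments = 1 + 1 = 2
Fragment sizes (data): 1 * 552 B + 449 B (last, 449 <= 556 OK)
Total bytes sent = payload + n_frags * header = 1001 + 2*20 = 1001 + 40 = 1041 B

2, 1041


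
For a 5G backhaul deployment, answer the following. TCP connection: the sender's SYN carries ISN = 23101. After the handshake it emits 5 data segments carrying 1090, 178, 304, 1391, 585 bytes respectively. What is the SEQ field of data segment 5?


The SYN occupies sequence number ISN = 23101, so the first data byte is ISN + 1 = 23102.
SEQ of data segment i = (ISN + 1) + sum of payload sizes of segments 1..i-1.
Segment 1: SEQ = 23102, payload = 1090 bytes
Segment 2: SEQ = 24192, payload = 178 bytes
Segment 3: SEQ = 24370, payload = 304 bytes
Segment 4: SEQ = 24674, payload = 1391 bytes
Segment 5: SEQ = 26065, payload = 585 bytes
SEQ of segment 5 = 23102 + 1090 + 178 + 304 + 1391 = 26065

26065


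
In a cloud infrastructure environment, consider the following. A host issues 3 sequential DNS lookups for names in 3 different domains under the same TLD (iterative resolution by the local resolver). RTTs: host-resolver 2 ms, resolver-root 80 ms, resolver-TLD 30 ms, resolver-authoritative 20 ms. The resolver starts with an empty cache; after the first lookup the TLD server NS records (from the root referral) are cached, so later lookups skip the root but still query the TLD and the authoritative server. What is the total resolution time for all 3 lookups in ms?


Lookup 1 (cold cache): local + root + TLD + auth = 2 + 80 + 30 + 20 = 132 ms
Lookups 2..3 (TLD NS cached -> skip root; new domain -> still ask TLD and auth): local + TLD + auth = 2 + 30 + 20 = 52 ms each
Remaining 2 lookups: 2 * 52 = 104 ms
Total = 132 + 104 = 236 ms

236


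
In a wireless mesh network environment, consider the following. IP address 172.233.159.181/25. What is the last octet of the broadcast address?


Given: IP = 172.233.159.181, prefix = /25
Host bits = 32 - 25 = 7
Network last octet = 181 AND mask = 128
Host part size = 2^7 - 1 = 127
Broadcast last octet = 128 OR 127 = 255

255


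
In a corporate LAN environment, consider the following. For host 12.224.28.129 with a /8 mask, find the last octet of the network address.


Given: IP = 12.224.28.129, prefix = /8
Subnet mask = 255.0.0.0
Last octet of IP: 129
Last octet of mask: 0
Network last octet = 129 AND 0 = 0

0


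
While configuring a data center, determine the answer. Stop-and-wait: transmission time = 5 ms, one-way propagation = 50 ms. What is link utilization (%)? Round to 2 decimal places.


Given: Ttrans = 5 ms, Tprop = 50 ms
RTT = 2 * Tprop = 2 * 50 = 100 ms
U = Ttrans / (Ttrans + RTT)
U = 5 / (5 + 100)
U = 5 / 105 = 0.047619
U% = 4.76%

4.76


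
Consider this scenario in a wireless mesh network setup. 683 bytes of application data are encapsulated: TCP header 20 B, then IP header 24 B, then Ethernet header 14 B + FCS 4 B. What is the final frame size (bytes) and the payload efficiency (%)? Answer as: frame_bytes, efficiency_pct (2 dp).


TCP segment = 683 + 20 = 703 B
IP packet = 703 + 24 = 727 B
Ethernet frame = 727 + 14 + 4 = 745 B
Efficiency = app / frame = 683 / 745 = 0.916779 = 91.6779% -> 91.68% (2 dp)

745, 91.68


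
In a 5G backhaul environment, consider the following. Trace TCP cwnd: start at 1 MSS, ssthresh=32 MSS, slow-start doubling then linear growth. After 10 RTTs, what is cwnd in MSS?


RTT 0: cwnd = 1 MSS (initial)
RTT 1: cwnd = 2 MSS (slow start, doubled)
RTT 2: cwnd = 4 MSS (slow start, doubled)
RTT 3: cwnd = 8 MSS (slow start, doubled)
RTT 4: cwnd = 16 MSS (slow start, doubled)
RTT 5: cwnd = 32 MSS (slow start, doubled)
RTT 6: cwnd = 33 MSS (congestion avoidance, +1)
RTT 7: cwnd = 34 MSS (congestion avoidance, +1)
RTT 8: cwnd = 35 MSS (congestion avoidance, +1)
RTT 9: cwnd = 36 MSS (congestion avoidance, +1)
RTT 10: cwnd = 37 MSS (congestion avoidance, +1)

37


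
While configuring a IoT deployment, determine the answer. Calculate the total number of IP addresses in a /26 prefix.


Given: CIDR prefix /26
Host bits = 32 - 26 = 6
Total addresses = 2^6 = 64

64


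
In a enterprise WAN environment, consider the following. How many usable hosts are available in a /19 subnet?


Given: subnet mask /19
Host bits = 32 - 19 = 13
Total addresses = 2^13 = 8192
Usable hosts = 8192 - 2 (network + broadcast) = 8190

8190


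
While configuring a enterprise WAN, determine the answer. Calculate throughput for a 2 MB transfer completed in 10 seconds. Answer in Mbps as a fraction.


Given: file = 2 MB, time = 10 s
File in Mb = 2 * 8 = 16 Mb
Throughput = 16 / 10 Mbps
Throughput = 8/5 Mbps

8/5


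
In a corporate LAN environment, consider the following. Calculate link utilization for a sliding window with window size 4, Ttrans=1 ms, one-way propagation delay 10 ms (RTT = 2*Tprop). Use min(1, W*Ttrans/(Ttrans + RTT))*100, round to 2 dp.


Given: W = 4, Ttrans = 1 ms, RTT = 20 ms (= 2 * Tprop, Tprop = 10 ms)
Cycle time = Ttrans + RTT = 1 + 20 = 21 ms (first packet sent until its ACK returns)
W * Ttrans = 4 * 1 = 4 ms of sending per cycle
W * Ttrans / (Ttrans + RTT) = 4 / 21 = 0.190476
U = min(1, 0.190476) = 0.190476
U% = 19.05%

19.05


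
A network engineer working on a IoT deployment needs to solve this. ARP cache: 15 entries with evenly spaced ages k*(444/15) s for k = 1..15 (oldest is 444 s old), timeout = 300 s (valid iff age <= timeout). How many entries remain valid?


Ages are k * 444/15 s for k = 1..15 (spacing = 29.6000 s).
Entry k is valid iff k * 444/15 <= 300 iff k <= 15 * 300 / 444 = 10.1351
n_valid = floor(10.1351) = 10
(n_stale = 15 - 10 = 5)

10


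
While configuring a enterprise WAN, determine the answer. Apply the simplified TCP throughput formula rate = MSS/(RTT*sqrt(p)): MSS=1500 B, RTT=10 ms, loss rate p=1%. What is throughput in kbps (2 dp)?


Given: MSS = 1500 bytes, RTT = 10 ms, loss = 1%
RTT in seconds = 10 / 1000 = 0.01
Loss rate = 1% = 0.01
sqrt(loss) = sqrt(0.01) = 0.1
Throughput (bytes/s) = 1500 / (0.01 * 0.1) = 1500000.0000
Throughput (kbps) = 1500000.0000 * 8 / 1000 = 12000.000000 -> 12000.00 kbps (2 dp)

12000.00


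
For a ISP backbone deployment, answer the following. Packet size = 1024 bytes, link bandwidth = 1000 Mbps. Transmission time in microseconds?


Given: packet = 1024 bytes, bandwidth = 1000 Mbps
Packet in bits = 1024 * 8 = 8192 bits
Bandwidth = 1000 * 10^6 = 1000000000 bps
Time = 8192 / 1000000000 seconds
Time in us = 8192 * 10^6 / 1000000000 = 8.192

8.192


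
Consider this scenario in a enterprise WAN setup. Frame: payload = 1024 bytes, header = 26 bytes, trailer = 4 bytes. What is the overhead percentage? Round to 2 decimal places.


Given: payload = 1024 B, header = 26 B, trailer = 4 B
Overhead bytes = header + trailer = 26 + 4 = 30
Total frame = payload + overhead = 1024 + 30 = 1054
Overhead % = 30 / 1054 * 100 = 2.8463% -> 2.85% (2 dp)

2.85


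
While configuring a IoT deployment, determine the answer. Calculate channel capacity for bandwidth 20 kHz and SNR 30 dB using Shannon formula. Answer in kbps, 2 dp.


Given: B = 20 kHz, SNR = 30 dB
SNR linear = 10^(30/10) = 1000
1 + SNR = 1001
log2(1001) = 9.9672262588
C = 20 * 1000 * 9.9672262588 = 199344.5252 bps
C = 199.344525 kbps -> 199.34 kbps (2 dp)

199.34


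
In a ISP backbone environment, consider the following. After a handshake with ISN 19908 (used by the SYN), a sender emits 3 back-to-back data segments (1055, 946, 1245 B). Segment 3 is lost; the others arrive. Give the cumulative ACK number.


SYN uses sequence number 19908; first data byte = ISN + 1 = 19909.
Segment 1: SEQ = 19909, len = 1055 B, covers [19909, 20963]
Segment 2: SEQ = 20964, len = 946 B, covers [20964, 21909]
Segment 3: SEQ = 21910, len = 1245 B, covers [21910, 23154] [LOST]
In-order data received: bytes [19909, 21909] (segments 1..2).
Segment 3 missing -> gap begins at byte 21910.
Cumulative ACK = next expected in-order byte = 19909 + 1055 + 946 = 21910

21910


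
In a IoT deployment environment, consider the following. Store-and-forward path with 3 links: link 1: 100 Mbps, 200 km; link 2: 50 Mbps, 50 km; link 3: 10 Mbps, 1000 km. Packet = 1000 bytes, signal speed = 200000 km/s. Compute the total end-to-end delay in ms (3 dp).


Packet = 1000 bytes = 8000 bits. Store-and-forward: sum (t_trans + t_prop) per link.
Link 1: t_trans = 8000/(100*10^6) s = 0.0800 ms; t_prop = 200/200000 s = 1.0000 ms; subtotal = 1.0800 ms
Link 2: t_trans = 8000/(50*10^6) s = 0.1600 ms; t_prop = 50/200000 s = 0.2500 ms; subtotal = 0.4100 ms
Link 3: t_trans = 8000/(10*10^6) s = 0.8000 ms; t_prop = 1000/200000 s = 5.0000 ms; subtotal = 5.8000 ms
End-to-end = 1.0800 + 0.4100 + 5.8000 = 7.2900 ms -> 7.290 ms (3 dp)

7.290


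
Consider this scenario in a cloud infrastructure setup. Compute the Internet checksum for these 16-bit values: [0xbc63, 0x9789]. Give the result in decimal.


Given words: [0xbc63, 0x9789]
Step 1: Sum all words
Raw sum = 48227 + 38793 = 87020
Step 2: Fold carry: (21484 + 1) = 21485
One's complement = ~21485 & 0xFFFF = 44050

44050


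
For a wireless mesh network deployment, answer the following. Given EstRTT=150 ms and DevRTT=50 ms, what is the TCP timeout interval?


Given: EstRTT = 150 ms, DevRTT = 50 ms
Timeout = EstRTT + 4 * DevRTT
4 * DevRTT = 4 * 50 = 200
Timeout = 150 + 200 = 350 ms

350


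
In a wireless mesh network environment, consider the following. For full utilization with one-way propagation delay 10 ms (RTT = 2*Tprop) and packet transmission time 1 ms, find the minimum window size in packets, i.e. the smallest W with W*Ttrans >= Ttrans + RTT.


Given: Ttrans = 1 ms, RTT = 20 ms (= 2 * Tprop, Tprop = 10 ms)
Time until first ACK returns = Ttrans + RTT = 1 + 20 = 21 ms
Need W * Ttrans >= Ttrans + RTT  ->  W >= (Ttrans + RTT) / Ttrans
(Ttrans + RTT) / Ttrans = 21 / 1 = 21
W_min = ceil(21) = 21

21


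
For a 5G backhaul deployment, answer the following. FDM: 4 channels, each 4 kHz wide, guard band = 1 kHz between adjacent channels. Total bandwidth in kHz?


Given: 4 channels, 4 kHz each, guard = 1 kHz
Channel bandwidth = 4 * 4 = 16 kHz
Guard bands = 3 gaps * 1 kHz = 3 kHz
Total = 16 + 3 = 19 kHz

19


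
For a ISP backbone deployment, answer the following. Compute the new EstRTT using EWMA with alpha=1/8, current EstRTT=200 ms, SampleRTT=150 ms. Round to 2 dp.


Given: EstRTT = 200 ms, SampleRTT = 150 ms, alpha = 1/8
New EstRTT = (1 - alpha) * EstRTT + alpha * SampleRTT
(7/8) * 200 = 175
(1/8) * 150 = 18.75
New EstRTT = 175 + 18.75 = 193.75 ms -> 193.75 ms (2 dp)

193.75


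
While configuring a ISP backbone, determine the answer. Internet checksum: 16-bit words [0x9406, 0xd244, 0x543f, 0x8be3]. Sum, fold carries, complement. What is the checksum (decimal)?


Given words: [0x9406, 0xd244, 0x543f, 0x8be3]
Step 1: Sum all words
Raw sum = 37894 + 53828 + 21567 + 35811 = 149100
Step 2: Fold carry: (18028 + 2) = 18030
One's complement = ~18030 & 0xFFFF = 47505

47505


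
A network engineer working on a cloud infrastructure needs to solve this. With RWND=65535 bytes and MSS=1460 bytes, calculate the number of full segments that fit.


Given: RWND = 65535 bytes, MSS = 1460 bytes
Full segments = floor(RWND / MSS)
Full segments = floor(65535 / 1460)
Full segments = floor(44.887) = 44

44


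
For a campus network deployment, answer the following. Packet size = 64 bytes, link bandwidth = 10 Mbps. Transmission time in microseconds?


Given: packet = 64 bytes, bandwidth = 10 Mbps
Packet in bits = 64 * 8 = 512 bits
Bandwidth = 10 * 10^6 = 10000000 bps
Time = 512 / 10000000 seconds
Time in us = 512 * 10^6 / 10000000 = 51.2

51.2


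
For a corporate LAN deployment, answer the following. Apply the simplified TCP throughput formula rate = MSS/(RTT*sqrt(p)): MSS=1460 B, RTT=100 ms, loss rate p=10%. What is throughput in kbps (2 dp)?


Given: MSS = 1460 bytes, RTT = 100 ms, loss = 10%
RTT in seconds = 100 / 1000 = 0.1
Loss rate = 10% = 0.1
sqrt(loss) = sqrt(0.1) = 0.316227766017
Throughput (bytes/s) = 1460 / (0.1 * 0.316227766017) = 46169.2538
Throughput (kbps) = 46169.2538 * 8 / 1000 = 369.354031 -> 369.35 kbps (2 dp)

369.35


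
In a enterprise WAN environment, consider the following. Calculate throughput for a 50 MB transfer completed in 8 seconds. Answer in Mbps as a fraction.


Given: file = 50 MB, time = 8 s
File in Mb = 50 * 8 = 400 Mb
Throughput = 400 / 8 Mbps
Throughput = 50 Mbps

50


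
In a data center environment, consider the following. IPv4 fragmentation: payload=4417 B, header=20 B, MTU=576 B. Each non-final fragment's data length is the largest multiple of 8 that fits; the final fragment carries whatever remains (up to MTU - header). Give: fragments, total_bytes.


Max data per non-final fragment = floor((MTU - header)/8)*8 = floor((576 - 20)/8)*8 = floor(556/8)*8 = 552 B
Final fragment needs no 8-byte alignment: it can carry up to MTU - header = 556 B
Non-final fragments needed = ceil((payload - 556) / 552) = ceil(3861/552) = ceil(6.9946) = 7
Number of fragments = 7 + 1 = 8
Fragment sizes (data): 7 * 552 B + 553 B (last, 553 <= 556 OK)
Total bytes sent = payload + n_frags * header = 4417 + 8*20 = 4417 + 160 = 4577 B

8, 4577


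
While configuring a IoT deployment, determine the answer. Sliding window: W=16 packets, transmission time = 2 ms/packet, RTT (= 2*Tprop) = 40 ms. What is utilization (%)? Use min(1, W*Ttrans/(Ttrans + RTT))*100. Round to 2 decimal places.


Given: W = 16, Ttrans = 2 ms, RTT = 40 ms (= 2 * Tprop, Tprop = 20 ms)
Cycle time = Ttrans + RTT = 2 + 40 = 42 ms (first packet sent until its ACK returns)
W * Ttrans = 16 * 2 = 32 ms of sending per cycle
W * Ttrans / (Ttrans + RTT) = 32 / 42 = 0.761905
U = min(1, 0.761905) = 0.761905
U% = 76.19%

76.19


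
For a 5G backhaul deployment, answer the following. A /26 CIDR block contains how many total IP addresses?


Given: CIDR prefix /26
Host bits = 32 - 26 = 6
Total addresses = 2^6 = 64

64


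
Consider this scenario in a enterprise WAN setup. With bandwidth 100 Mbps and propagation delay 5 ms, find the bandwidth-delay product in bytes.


Given: bandwidth = 100 Mbps, delay = 5 ms
BDP in bits = 100 * 10^6 * 5 / 1000
BDP in bits = 500000
BDP in bytes = 500000 / 8 = 62500

62500


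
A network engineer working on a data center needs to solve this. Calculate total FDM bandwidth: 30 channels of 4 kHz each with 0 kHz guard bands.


Given: 30 channels, 4 kHz each, guard = 0 kHz
Channel bandwidth = 30 * 4 = 120 kHz
Guard bands = 29 gaps * 0 kHz = 0 kHz
Total = 120 + 0 = 120 kHz

120


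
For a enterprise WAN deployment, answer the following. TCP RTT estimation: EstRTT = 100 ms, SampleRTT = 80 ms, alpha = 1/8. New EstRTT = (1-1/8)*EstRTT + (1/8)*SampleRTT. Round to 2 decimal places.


Given: EstRTT = 100 ms, SampleRTT = 80 ms, alpha = 1/8
New EstRTT = (1 - alpha) * EstRTT + alpha * SampleRTT
(7/8) * 100 = 87.5
(1/8) * 80 = 10
New EstRTT = 87.5 + 10 = 97.5 ms -> 97.50 ms (2 dp)

97.50


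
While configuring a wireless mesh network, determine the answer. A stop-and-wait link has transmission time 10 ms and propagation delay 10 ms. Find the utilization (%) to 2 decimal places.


Given: Ttrans = 10 ms, Tprop = 10 ms
RTT = 2 * Tprop = 2 * 10 = 20 ms
U = Ttrans / (Ttrans + RTT)
U = 10 / (10 + 20)
U = 10 / 30 = 0.333333
U% = 33.33%

33.33


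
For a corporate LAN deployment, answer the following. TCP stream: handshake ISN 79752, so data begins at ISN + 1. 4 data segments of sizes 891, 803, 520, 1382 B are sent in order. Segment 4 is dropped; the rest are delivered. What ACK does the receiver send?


SYN uses sequence number 79752; first data byte = ISN + 1 = 79753.
Segment 1: SEQ = 79753, len = 891 B, covers [79753, 80643]
Segment 2: SEQ = 80644, len = 803 B, covers [80644, 81446]
Segment 3: SEQ = 81447, len = 520 B, covers [81447, 81966]
Segment 4: SEQ = 81967, len = 1382 B, covers [81967, 83348] [LOST]
In-order data received: bytes [79753, 81966] (segments 1..3).
Segment 4 missing -> gap begins at byte 81967.
Cumulative ACK = next expected in-order byte = 79753 + 891 + 803 + 520 = 81967

81967


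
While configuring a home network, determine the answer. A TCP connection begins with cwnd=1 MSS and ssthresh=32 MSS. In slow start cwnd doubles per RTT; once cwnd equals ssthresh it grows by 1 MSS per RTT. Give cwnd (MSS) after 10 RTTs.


RTT 0: cwnd = 1 MSS (initial)
RTT 1: cwnd = 2 MSS (slow start, doubled)
RTT 2: cwnd = 4 MSS (slow start, doubled)
RTT 3: cwnd = 8 MSS (slow start, doubled)
RTT 4: cwnd = 16 MSS (slow start, doubled)
RTT 5: cwnd = 32 MSS (slow start, doubled)
RTT 6: cwnd = 33 MSS (congestion avoidance, +1)
RTT 7: cwnd = 34 MSS (congestion avoidance, +1)
RTT 8: cwnd = 35 MSS (congestion avoidance, +1)
RTT 9: cwnd = 36 MSS (congestion avoidance, +1)
RTT 10: cwnd = 37 MSS (congestion avoidance, +1)

37


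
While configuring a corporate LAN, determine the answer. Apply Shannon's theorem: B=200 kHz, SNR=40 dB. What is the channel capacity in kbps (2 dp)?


Given: B = 200 kHz, SNR = 40 dB
SNR linear = 10^(40/10) = 10000
1 + SNR = 10001
log2(10001) = 13.2878566418
C = 200 * 1000 * 13.2878566418 = 2657571.3284 bps
C = 2657.571328 kbps -> 2657.57 kbps (2 dp)

2657.57
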